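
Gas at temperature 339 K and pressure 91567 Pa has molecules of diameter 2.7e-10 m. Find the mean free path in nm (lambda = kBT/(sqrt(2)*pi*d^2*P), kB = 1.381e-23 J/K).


Mean free path: lambda = kB*T / (sqrt(2) * pi * d^2 * P)
lambda = 1.381e-23 * 339 / (sqrt(2) * pi * (2.7e-10)^2 * 91567)
lambda = 1.57856e-07 m
lambda = 157.86 nm

157.86


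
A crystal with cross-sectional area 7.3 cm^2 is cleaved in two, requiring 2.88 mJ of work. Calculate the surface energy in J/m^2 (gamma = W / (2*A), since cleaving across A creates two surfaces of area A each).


Convert: A = 7.3 cm^2 = 0.00073 m^2, W = 2.88 mJ = 0.00288 J
Cleaving exposes two faces of area A, so total new surface = 2*A and gamma = W / (2*A)
gamma = 0.00288 / (2 * 0.00073)
gamma = 1.973 J/m^2

1.973


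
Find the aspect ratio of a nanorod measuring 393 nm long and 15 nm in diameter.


Aspect ratio AR = length / diameter
AR = 393 / 15
AR = 26.2

26.2


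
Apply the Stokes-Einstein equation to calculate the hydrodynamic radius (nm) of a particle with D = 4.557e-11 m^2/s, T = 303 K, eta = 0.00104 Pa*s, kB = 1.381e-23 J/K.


Stokes-Einstein: R = kB*T / (6*pi*eta*D)
R = 1.381e-23 * 303 / (6 * pi * 0.00104 * 4.557e-11)
R = 4.68406e-09 m = 4.68 nm

4.68


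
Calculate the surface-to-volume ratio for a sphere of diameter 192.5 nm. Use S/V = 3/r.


Radius r = 192.5/2 = 96.25 nm
S/V = 3 / r = 3 / 96.25
S/V = 0.0312 nm^-1

0.0312


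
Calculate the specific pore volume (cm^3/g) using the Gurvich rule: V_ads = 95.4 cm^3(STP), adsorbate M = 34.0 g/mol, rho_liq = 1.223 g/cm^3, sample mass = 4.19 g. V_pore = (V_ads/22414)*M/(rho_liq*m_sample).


Moles adsorbed n = V_ads / 22414 = 95.4 / 22414 = 4.256268e-03 mol
Liquid volume V_liq = n * M / rho_liq = 4.256268e-03 * 34.0 / 1.223 = 0.11833 cm^3
Specific pore volume V_pore = V_liq / m_sample = 0.11833 / 4.19
V_pore = 0.0282 cm^3/g

0.0282


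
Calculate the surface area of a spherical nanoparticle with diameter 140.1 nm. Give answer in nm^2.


Radius r = 140.1/2 = 70.05 nm
Surface area SA = 4 * pi * r^2
SA = 4 * pi * (70.05)^2
SA = 61663.21 nm^2

61663.21


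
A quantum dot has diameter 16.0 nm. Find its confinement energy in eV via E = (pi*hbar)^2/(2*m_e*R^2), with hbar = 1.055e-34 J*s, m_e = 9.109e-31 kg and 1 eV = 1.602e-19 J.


Radius R = 16.0/2 = 8 nm = 8e-09 m
E = (pi * 1.055e-34)^2 / (2 * 9.109e-31 * (8e-09)^2)
E(J) = 9.42159e-22
E = E(J) / 1.602e-19 = 0.0059 eV

0.0059


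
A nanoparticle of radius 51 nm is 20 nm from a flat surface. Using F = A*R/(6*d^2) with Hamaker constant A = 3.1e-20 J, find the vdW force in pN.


Convert to SI: R = 51 nm = 5.1e-08 m, d = 20 nm = 2e-08 m
F = A * R / (6 * d^2)
F = 3.1e-20 * 5.1e-08 / (6 * (2e-08)^2)
F = 6.5875e-13 N = 0.659 pN

0.659


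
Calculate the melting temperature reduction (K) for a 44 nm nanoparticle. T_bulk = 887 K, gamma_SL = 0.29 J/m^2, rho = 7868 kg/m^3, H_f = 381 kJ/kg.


Radius R = 44/2 = 22 nm = 2.2e-08 m
Convert H_f = 381 kJ/kg = 381000 J/kg
dT = 2 * gamma_SL * T_bulk / (rho * H_f * R)
dT = 2 * 0.29 * 887 / (7868 * 381000 * 2.2e-08)
dT = 7.8 K

7.8


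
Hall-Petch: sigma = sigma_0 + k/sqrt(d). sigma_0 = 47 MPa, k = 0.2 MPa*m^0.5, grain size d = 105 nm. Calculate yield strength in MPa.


d = 105 nm = 1.05e-07 m
sqrt(d) = 0.000324037
Hall-Petch contribution = k / sqrt(d) = 0.2 / 0.000324037 = 617.2 MPa
sigma = sigma_0 + k/sqrt(d) = 47 + 617.2 = 664.2 MPa

664.2


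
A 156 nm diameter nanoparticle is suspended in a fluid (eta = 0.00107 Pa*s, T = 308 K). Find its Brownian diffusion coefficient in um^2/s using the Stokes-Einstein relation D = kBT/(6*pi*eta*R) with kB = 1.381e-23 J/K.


Radius R = 156/2 = 78 nm = 7.8e-08 m
D = kB*T / (6*pi*eta*R)
D = 1.381e-23 * 308 / (6 * pi * 0.00107 * 7.8e-08)
D = 2.70374e-12 m^2/s = 2.704 um^2/s

2.704


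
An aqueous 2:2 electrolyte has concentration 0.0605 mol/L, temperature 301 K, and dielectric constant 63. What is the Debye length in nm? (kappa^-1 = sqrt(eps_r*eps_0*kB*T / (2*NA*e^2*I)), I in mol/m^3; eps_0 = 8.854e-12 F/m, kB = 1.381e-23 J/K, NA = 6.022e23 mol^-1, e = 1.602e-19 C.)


Ionic strength I = 0.0605 * 2^2 * 1000 = 242 mol/m^3
kappa^-1 = sqrt(63 * 8.854e-12 * 1.381e-23 * 301 / (2 * 6.022e23 * (1.602e-19)^2 * 242))
kappa^-1 = 0.557 nm

0.557


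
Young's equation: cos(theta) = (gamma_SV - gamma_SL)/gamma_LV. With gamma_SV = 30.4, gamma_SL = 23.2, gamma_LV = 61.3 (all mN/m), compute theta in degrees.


cos(theta) = (gamma_SV - gamma_SL) / gamma_LV
cos(theta) = (30.4 - 23.2) / 61.3
cos(theta) = 0.117455
theta = arccos(0.117455) = 83.25 degrees

83.25


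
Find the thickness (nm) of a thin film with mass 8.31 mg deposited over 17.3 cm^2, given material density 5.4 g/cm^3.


Convert: m = 8.31 mg = 8.3100e-06 kg, A = 17.3 cm^2 = 1.7300e-03 m^2, rho = 5.4 g/cm^3 = 5400 kg/m^3
t = m / (A * rho)
t = 8.3100e-06 / (1.7300e-03 * 5400)
t = 8.8953e-07 m = 889.5 nm

889.5


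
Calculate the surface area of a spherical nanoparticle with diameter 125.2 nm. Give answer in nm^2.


Radius r = 125.2/2 = 62.6 nm
Surface area SA = 4 * pi * r^2
SA = 4 * pi * (62.6)^2
SA = 49244.59 nm^2

49244.59


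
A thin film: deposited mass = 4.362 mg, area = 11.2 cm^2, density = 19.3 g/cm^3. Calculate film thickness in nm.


Convert: m = 4.362 mg = 4.3620e-06 kg, A = 11.2 cm^2 = 1.1200e-03 m^2, rho = 19.3 g/cm^3 = 19300 kg/m^3
t = m / (A * rho)
t = 4.3620e-06 / (1.1200e-03 * 19300)
t = 2.0179e-07 m = 201.8 nm

201.8


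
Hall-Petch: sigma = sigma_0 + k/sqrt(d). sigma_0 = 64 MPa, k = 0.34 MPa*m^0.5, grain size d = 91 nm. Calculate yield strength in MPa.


d = 91 nm = 9.1e-08 m
sqrt(d) = 0.0003016621
Hall-Petch contribution = k / sqrt(d) = 0.34 / 0.0003016621 = 1127.1 MPa
sigma = sigma_0 + k/sqrt(d) = 64 + 1127.1 = 1191.1 MPa

1191.1


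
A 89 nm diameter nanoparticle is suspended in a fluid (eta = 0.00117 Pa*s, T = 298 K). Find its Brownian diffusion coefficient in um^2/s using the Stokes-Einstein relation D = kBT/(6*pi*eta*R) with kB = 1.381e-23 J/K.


Radius R = 89/2 = 44.5 nm = 4.45e-08 m
D = kB*T / (6*pi*eta*R)
D = 1.381e-23 * 298 / (6 * pi * 0.00117 * 4.45e-08)
D = 4.19337e-12 m^2/s = 4.193 um^2/s

4.193


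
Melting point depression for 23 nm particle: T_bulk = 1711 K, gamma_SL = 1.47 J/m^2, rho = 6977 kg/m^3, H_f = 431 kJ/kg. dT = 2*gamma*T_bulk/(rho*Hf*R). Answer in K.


Radius R = 23/2 = 11.5 nm = 1.15e-08 m
Convert H_f = 431 kJ/kg = 431000 J/kg
dT = 2 * gamma_SL * T_bulk / (rho * H_f * R)
dT = 2 * 1.47 * 1711 / (6977 * 431000 * 1.15e-08)
dT = 145.5 K

145.5


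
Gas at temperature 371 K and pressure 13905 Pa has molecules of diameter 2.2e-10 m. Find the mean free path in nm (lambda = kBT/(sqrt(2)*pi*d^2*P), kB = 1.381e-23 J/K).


Mean free path: lambda = kB*T / (sqrt(2) * pi * d^2 * P)
lambda = 1.381e-23 * 371 / (sqrt(2) * pi * (2.2e-10)^2 * 13905)
lambda = 1.71351e-06 m
lambda = 1713.51 nm

1713.51


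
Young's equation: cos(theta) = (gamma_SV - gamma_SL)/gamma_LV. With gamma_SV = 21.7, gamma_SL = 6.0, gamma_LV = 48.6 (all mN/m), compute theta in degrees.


cos(theta) = (gamma_SV - gamma_SL) / gamma_LV
cos(theta) = (21.7 - 6.0) / 48.6
cos(theta) = 0.323045
theta = arccos(0.323045) = 71.15 degrees

71.15


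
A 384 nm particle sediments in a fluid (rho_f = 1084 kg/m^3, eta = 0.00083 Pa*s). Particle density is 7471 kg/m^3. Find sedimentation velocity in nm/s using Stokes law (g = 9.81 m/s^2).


Radius R = 384/2 nm = 1.92e-07 m
Density difference = 7471 - 1084 = 6387 kg/m^3
v = 2 * R^2 * (rho_p - rho_f) * g / (9 * eta)
v = 2 * (1.92e-07)^2 * 6387 * 9.81 / (9 * 0.00083)
v = 6.18412e-07 m/s = 618.4118 nm/s

618.4118


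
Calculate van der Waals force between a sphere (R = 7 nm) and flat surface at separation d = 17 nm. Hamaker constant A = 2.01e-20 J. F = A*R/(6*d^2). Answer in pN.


Convert to SI: R = 7 nm = 7e-09 m, d = 17 nm = 1.7e-08 m
F = A * R / (6 * d^2)
F = 2.01e-20 * 7e-09 / (6 * (1.7e-08)^2)
F = 8.11419e-14 N = 0.081 pN

0.081


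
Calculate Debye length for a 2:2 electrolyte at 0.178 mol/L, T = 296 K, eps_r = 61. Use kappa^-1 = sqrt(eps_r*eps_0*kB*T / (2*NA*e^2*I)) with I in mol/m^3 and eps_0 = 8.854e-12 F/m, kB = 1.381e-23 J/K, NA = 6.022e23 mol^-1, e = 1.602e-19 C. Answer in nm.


Ionic strength I = 0.178 * 2^2 * 1000 = 712 mol/m^3
kappa^-1 = sqrt(61 * 8.854e-12 * 1.381e-23 * 296 / (2 * 6.022e23 * (1.602e-19)^2 * 712))
kappa^-1 = 0.317 nm

0.317


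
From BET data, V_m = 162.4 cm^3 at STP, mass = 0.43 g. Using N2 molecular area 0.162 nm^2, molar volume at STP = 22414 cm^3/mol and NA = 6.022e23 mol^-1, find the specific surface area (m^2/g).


Number of moles in monolayer = V_m / 22414 = 162.4 / 22414 = 0.00724547
Number of molecules = moles * NA = 0.00724547 * 6.022e23
SA = molecules * sigma / mass
SA = (162.4 / 22414) * 6.022e23 * 0.162e-18 / 0.43
SA = 1643.8 m^2/g

1643.8


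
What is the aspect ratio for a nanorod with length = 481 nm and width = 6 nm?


Aspect ratio AR = length / diameter
AR = 481 / 6
AR = 80.17

80.17


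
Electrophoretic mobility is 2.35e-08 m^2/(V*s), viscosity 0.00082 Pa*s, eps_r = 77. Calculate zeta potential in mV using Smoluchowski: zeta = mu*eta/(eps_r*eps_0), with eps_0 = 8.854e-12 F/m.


Smoluchowski equation: zeta = mu * eta / (eps_r * eps_0)
zeta = 2.35e-08 * 0.00082 / (77 * 8.854e-12)
zeta = 0.028265 V = 28.27 mV

28.27


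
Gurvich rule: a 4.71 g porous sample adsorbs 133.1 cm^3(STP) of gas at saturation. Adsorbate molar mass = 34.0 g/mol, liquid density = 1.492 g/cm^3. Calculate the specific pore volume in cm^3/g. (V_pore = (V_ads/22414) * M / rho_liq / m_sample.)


Moles adsorbed n = V_ads / 22414 = 133.1 / 22414 = 5.938253e-03 mol
Liquid volume V_liq = n * M / rho_liq = 5.938253e-03 * 34.0 / 1.492 = 0.13532 cm^3
Specific pore volume V_pore = V_liq / m_sample = 0.13532 / 4.71
V_pore = 0.0287 cm^3/g

0.0287


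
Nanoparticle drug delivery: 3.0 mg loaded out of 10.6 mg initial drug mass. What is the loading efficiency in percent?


Drug loading efficiency = (drug loaded / drug initial) * 100
DLE = 3.0 / 10.6 * 100
DLE = 0.283 * 100
DLE = 28.3%

28.3


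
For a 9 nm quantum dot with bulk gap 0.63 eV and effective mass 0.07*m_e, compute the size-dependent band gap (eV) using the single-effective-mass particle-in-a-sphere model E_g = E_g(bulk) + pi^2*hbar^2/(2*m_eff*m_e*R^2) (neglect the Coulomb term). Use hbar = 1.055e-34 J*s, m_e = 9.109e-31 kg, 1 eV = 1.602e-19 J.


Radius R = 9/2 nm = 4.5e-09 m
Confinement energy dE = pi^2 * hbar^2 / (2 * m_eff * m_e * R^2)
dE = pi^2 * (1.055e-34)^2 / (2 * 0.07 * 9.109e-31 * (4.5e-09)^2) J, divided by 1.602e-19 J/eV
dE = 0.2655 eV
Total band gap = E_g(bulk) + dE = 0.63 + 0.2655 = 0.8955 eV

0.8955


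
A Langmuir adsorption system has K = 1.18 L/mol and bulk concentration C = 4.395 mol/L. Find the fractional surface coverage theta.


Langmuir isotherm: theta = K*C / (1 + K*C)
K*C = 1.18 * 4.395 = 5.1861
theta = 5.1861 / (1 + 5.1861) = 5.1861 / 6.1861
theta = 0.8383

0.8383


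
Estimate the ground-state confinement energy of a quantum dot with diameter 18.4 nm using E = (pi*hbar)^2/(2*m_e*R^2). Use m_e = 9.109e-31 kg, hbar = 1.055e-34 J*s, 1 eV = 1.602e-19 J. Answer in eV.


Radius R = 18.4/2 = 9.2 nm = 9.2e-09 m
E = (pi * 1.055e-34)^2 / (2 * 9.109e-31 * (9.2e-09)^2)
E(J) = 7.12407e-22
E = E(J) / 1.602e-19 = 0.0044 eV

0.0044


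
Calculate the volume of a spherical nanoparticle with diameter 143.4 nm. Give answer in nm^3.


Radius r = 143.4/2 = 71.7 nm
Volume V = (4/3) * pi * r^3
V = (4/3) * pi * (71.7)^3
V = 1543995.66 nm^3

1543995.66


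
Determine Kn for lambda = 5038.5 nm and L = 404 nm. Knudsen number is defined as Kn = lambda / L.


Knudsen number Kn = lambda / L
Kn = 5038.5 / 404
Kn = 12.4715

12.4715


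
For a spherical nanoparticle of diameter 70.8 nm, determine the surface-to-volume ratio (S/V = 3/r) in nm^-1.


Radius r = 70.8/2 = 35.4 nm
S/V = 3 / r = 3 / 35.4
S/V = 0.0847 nm^-1

0.0847


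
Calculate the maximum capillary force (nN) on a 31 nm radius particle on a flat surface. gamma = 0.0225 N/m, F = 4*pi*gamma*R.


Convert radius: R = 31 nm = 3.1e-08 m
F = 4 * pi * gamma * R
F = 4 * pi * 0.0225 * 3.1e-08
F = 8.76504e-09 N = 8.765 nN

8.765


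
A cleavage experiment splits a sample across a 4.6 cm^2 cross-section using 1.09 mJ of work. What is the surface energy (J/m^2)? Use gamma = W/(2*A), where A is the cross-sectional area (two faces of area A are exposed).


Convert: A = 4.6 cm^2 = 0.00046 m^2, W = 1.09 mJ = 0.00109 J
Cleaving exposes two faces of area A, so total new surface = 2*A and gamma = W / (2*A)
gamma = 0.00109 / (2 * 0.00046)
gamma = 1.185 J/m^2

1.185


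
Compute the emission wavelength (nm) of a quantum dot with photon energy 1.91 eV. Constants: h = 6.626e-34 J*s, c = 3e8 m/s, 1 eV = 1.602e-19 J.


Convert energy: E = 1.91 eV = 1.91 * 1.602e-19 = 3.05982e-19 J
lambda = h*c / E = 6.626e-34 * 3e8 / 3.05982e-19
lambda = 6.49646e-07 m = 649.6 nm

649.6


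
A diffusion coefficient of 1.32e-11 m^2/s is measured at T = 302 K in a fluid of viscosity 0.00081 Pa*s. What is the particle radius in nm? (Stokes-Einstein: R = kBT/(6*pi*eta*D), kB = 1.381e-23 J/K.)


Stokes-Einstein: R = kB*T / (6*pi*eta*D)
R = 1.381e-23 * 302 / (6 * pi * 0.00081 * 1.32e-11)
R = 2.06938e-08 m = 20.69 nm

20.69


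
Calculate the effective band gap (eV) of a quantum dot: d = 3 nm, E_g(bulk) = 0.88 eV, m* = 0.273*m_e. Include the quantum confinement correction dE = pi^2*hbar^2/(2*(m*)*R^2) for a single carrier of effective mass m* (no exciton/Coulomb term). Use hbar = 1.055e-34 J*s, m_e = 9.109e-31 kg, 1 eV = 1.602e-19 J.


Radius R = 3/2 nm = 1.5e-09 m
Confinement energy dE = pi^2 * hbar^2 / (2 * m_eff * m_e * R^2)
dE = pi^2 * (1.055e-34)^2 / (2 * 0.273 * 9.109e-31 * (1.5e-09)^2) J, divided by 1.602e-19 J/eV
dE = 0.6128 eV
Total band gap = E_g(bulk) + dE = 0.88 + 0.6128 = 1.4928 eV

1.4928


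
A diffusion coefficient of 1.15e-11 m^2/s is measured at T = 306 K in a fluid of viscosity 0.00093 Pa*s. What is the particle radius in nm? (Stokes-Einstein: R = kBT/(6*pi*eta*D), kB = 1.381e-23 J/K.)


Stokes-Einstein: R = kB*T / (6*pi*eta*D)
R = 1.381e-23 * 306 / (6 * pi * 0.00093 * 1.15e-11)
R = 2.0962e-08 m = 20.96 nm

20.96


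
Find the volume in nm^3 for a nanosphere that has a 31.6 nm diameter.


Radius r = 31.6/2 = 15.8 nm
Volume V = (4/3) * pi * r^3
V = (4/3) * pi * (15.8)^3
V = 16521.9 nm^3

16521.9


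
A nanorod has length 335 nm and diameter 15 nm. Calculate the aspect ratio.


Aspect ratio AR = length / diameter
AR = 335 / 15
AR = 22.33

22.33


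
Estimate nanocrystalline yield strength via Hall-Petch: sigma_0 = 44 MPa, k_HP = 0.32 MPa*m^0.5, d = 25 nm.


d = 25 nm = 2.5e-08 m
sqrt(d) = 0.0001581139
Hall-Petch contribution = k / sqrt(d) = 0.32 / 0.0001581139 = 2023.9 MPa
sigma = sigma_0 + k/sqrt(d) = 44 + 2023.9 = 2067.9 MPa

2067.9


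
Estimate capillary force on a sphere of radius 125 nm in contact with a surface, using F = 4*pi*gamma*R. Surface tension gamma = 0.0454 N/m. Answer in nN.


Convert radius: R = 125 nm = 1.25e-07 m
F = 4 * pi * gamma * R
F = 4 * pi * 0.0454 * 1.25e-07
F = 7.13142e-08 N = 71.3142 nN

71.3142


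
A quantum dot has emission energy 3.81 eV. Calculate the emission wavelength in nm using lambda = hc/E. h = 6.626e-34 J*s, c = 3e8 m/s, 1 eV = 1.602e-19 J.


Convert energy: E = 3.81 eV = 3.81 * 1.602e-19 = 6.10362e-19 J
lambda = h*c / E = 6.626e-34 * 3e8 / 6.10362e-19
lambda = 3.25676e-07 m = 325.7 nm

325.7


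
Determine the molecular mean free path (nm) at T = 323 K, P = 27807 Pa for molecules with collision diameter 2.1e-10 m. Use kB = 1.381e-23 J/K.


Mean free path: lambda = kB*T / (sqrt(2) * pi * d^2 * P)
lambda = 1.381e-23 * 323 / (sqrt(2) * pi * (2.1e-10)^2 * 27807)
lambda = 8.18726e-07 m
lambda = 818.73 nm

818.73


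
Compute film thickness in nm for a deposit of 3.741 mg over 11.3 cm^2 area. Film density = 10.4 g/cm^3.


Convert: m = 3.741 mg = 3.7410e-06 kg, A = 11.3 cm^2 = 1.1300e-03 m^2, rho = 10.4 g/cm^3 = 10400 kg/m^3
t = m / (A * rho)
t = 3.7410e-06 / (1.1300e-03 * 10400)
t = 3.1833e-07 m = 318.3 nm

318.3


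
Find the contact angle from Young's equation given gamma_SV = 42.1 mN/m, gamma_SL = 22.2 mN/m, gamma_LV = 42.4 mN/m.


cos(theta) = (gamma_SV - gamma_SL) / gamma_LV
cos(theta) = (42.1 - 22.2) / 42.4
cos(theta) = 0.46934
theta = arccos(0.46934) = 62.01 degrees

62.01


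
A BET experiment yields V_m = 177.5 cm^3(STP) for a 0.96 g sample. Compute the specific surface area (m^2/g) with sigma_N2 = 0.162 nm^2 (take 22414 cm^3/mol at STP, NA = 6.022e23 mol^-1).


Number of moles in monolayer = V_m / 22414 = 177.5 / 22414 = 0.00791916
Number of molecules = moles * NA = 0.00791916 * 6.022e23
SA = molecules * sigma / mass
SA = (177.5 / 22414) * 6.022e23 * 0.162e-18 / 0.96
SA = 804.8 m^2/g

804.8


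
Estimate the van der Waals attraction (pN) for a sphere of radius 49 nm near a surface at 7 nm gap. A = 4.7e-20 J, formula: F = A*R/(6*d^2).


Convert to SI: R = 49 nm = 4.9e-08 m, d = 7 nm = 7e-09 m
F = A * R / (6 * d^2)
F = 4.7e-20 * 4.9e-08 / (6 * (7e-09)^2)
F = 7.83333e-12 N = 7.833 pN

7.833


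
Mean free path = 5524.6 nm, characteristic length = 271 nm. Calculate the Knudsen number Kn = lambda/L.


Knudsen number Kn = lambda / L
Kn = 5524.6 / 271
Kn = 20.386

20.386


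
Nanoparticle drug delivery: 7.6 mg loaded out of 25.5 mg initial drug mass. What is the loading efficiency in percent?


Drug loading efficiency = (drug loaded / drug initial) * 100
DLE = 7.6 / 25.5 * 100
DLE = 0.298 * 100
DLE = 29.8%

29.8


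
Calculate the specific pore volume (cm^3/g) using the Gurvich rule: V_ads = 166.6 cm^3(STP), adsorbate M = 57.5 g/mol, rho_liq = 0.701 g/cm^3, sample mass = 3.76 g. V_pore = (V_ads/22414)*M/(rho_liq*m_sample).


Moles adsorbed n = V_ads / 22414 = 166.6 / 22414 = 7.432854e-03 mol
Liquid volume V_liq = n * M / rho_liq = 7.432854e-03 * 57.5 / 0.701 = 0.60968 cm^3
Specific pore volume V_pore = V_liq / m_sample = 0.60968 / 3.76
V_pore = 0.1622 cm^3/g

0.1622


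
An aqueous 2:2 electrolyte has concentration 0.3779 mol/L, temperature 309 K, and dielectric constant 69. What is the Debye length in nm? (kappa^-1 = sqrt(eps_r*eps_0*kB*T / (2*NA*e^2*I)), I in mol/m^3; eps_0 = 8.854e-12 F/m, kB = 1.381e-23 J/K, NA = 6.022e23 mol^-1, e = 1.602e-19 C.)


Ionic strength I = 0.3779 * 2^2 * 1000 = 1511.6 mol/m^3
kappa^-1 = sqrt(69 * 8.854e-12 * 1.381e-23 * 309 / (2 * 6.022e23 * (1.602e-19)^2 * 1511.6))
kappa^-1 = 0.236 nm

0.236


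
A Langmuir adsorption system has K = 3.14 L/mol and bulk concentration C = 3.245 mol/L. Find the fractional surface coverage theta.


Langmuir isotherm: theta = K*C / (1 + K*C)
K*C = 3.14 * 3.245 = 10.1893
theta = 10.1893 / (1 + 10.1893) = 10.1893 / 11.1893
theta = 0.9106

0.9106


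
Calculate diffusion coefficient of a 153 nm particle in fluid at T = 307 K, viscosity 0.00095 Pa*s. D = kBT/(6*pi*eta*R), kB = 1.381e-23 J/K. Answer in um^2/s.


Radius R = 153/2 = 76.5 nm = 7.65e-08 m
D = kB*T / (6*pi*eta*R)
D = 1.381e-23 * 307 / (6 * pi * 0.00095 * 7.65e-08)
D = 3.09489e-12 m^2/s = 3.095 um^2/s

3.095


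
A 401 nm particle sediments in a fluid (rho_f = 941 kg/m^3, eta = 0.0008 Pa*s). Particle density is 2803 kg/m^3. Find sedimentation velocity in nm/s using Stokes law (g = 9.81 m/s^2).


Radius R = 401/2 nm = 2.005e-07 m
Density difference = 2803 - 941 = 1862 kg/m^3
v = 2 * R^2 * (rho_p - rho_f) * g / (9 * eta)
v = 2 * (2.005e-07)^2 * 1862 * 9.81 / (9 * 0.0008)
v = 2.03974e-07 m/s = 203.9741 nm/s

203.9741


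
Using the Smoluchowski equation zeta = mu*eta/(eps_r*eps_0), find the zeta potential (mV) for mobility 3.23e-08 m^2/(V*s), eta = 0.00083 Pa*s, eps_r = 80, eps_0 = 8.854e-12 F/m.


Smoluchowski equation: zeta = mu * eta / (eps_r * eps_0)
zeta = 3.23e-08 * 0.00083 / (80 * 8.854e-12)
zeta = 0.037849 V = 37.85 mV

37.85


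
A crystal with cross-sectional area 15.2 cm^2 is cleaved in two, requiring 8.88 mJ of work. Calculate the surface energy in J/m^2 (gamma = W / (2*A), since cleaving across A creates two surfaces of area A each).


Convert: A = 15.2 cm^2 = 0.00152 m^2, W = 8.88 mJ = 0.00888 J
Cleaving exposes two faces of area A, so total new surface = 2*A and gamma = W / (2*A)
gamma = 0.00888 / (2 * 0.00152)
gamma = 2.921 J/m^2

2.921


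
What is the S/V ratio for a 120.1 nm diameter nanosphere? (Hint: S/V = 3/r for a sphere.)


Radius r = 120.1/2 = 60.05 nm
S/V = 3 / r = 3 / 60.05
S/V = 0.05 nm^-1

0.05


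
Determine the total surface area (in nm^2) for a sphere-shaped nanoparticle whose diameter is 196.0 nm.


Radius r = 196.0/2 = 98 nm
Surface area SA = 4 * pi * r^2
SA = 4 * pi * (98)^2
SA = 120687.42 nm^2

120687.42


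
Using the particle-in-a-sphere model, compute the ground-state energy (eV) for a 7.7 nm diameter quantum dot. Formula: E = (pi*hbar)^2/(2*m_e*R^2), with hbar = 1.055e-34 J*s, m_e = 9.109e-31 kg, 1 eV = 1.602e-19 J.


Radius R = 7.7/2 = 3.85 nm = 3.85e-09 m
E = (pi * 1.055e-34)^2 / (2 * 9.109e-31 * (3.85e-09)^2)
E(J) = 4.06801e-21
E = E(J) / 1.602e-19 = 0.0254 eV

0.0254


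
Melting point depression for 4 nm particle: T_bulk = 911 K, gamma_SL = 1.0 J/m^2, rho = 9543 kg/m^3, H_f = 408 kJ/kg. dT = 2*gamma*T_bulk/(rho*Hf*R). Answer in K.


Radius R = 4/2 = 2 nm = 2e-09 m
Convert H_f = 408 kJ/kg = 408000 J/kg
dT = 2 * gamma_SL * T_bulk / (rho * H_f * R)
dT = 2 * 1.0 * 911 / (9543 * 408000 * 2e-09)
dT = 234.0 K

234.0


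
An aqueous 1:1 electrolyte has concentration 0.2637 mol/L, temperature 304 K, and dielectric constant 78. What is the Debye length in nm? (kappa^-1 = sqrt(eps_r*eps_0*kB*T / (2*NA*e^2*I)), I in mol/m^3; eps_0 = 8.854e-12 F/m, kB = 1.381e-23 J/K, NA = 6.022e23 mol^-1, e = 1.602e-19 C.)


Ionic strength I = 0.2637 * 1^2 * 1000 = 263.7 mol/m^3
kappa^-1 = sqrt(78 * 8.854e-12 * 1.381e-23 * 304 / (2 * 6.022e23 * (1.602e-19)^2 * 263.7))
kappa^-1 = 0.596 nm

0.596


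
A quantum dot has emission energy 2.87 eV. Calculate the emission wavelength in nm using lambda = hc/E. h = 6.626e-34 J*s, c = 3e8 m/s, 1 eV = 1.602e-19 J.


Convert energy: E = 2.87 eV = 2.87 * 1.602e-19 = 4.59774e-19 J
lambda = h*c / E = 6.626e-34 * 3e8 / 4.59774e-19
lambda = 4.32343e-07 m = 432.3 nm

432.3


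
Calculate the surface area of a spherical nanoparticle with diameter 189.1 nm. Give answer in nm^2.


Radius r = 189.1/2 = 94.55 nm
Surface area SA = 4 * pi * r^2
SA = 4 * pi * (94.55)^2
SA = 112339.61 nm^2

112339.61


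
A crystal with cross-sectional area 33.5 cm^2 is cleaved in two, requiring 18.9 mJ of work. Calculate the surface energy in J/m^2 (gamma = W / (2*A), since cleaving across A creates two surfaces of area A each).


Convert: A = 33.5 cm^2 = 0.00335 m^2, W = 18.9 mJ = 0.0189 J
Cleaving exposes two faces of area A, so total new surface = 2*A and gamma = W / (2*A)
gamma = 0.0189 / (2 * 0.00335)
gamma = 2.821 J/m^2

2.821


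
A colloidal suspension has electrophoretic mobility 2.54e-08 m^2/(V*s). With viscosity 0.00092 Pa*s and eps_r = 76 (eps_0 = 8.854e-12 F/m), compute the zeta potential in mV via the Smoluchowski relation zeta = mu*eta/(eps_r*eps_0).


Smoluchowski equation: zeta = mu * eta / (eps_r * eps_0)
zeta = 2.54e-08 * 0.00092 / (76 * 8.854e-12)
zeta = 0.034727 V = 34.73 mV

34.73


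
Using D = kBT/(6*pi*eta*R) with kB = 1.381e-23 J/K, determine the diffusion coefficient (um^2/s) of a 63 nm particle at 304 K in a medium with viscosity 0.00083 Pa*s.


Radius R = 63/2 = 31.5 nm = 3.15e-08 m
D = kB*T / (6*pi*eta*R)
D = 1.381e-23 * 304 / (6 * pi * 0.00083 * 3.15e-08)
D = 8.51878e-12 m^2/s = 8.519 um^2/s

8.519


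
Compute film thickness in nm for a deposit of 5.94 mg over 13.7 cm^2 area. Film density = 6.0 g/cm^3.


Convert: m = 5.94 mg = 5.9400e-06 kg, A = 13.7 cm^2 = 1.3700e-03 m^2, rho = 6.0 g/cm^3 = 6000 kg/m^3
t = m / (A * rho)
t = 5.9400e-06 / (1.3700e-03 * 6000)
t = 7.2263e-07 m = 722.6 nm

722.6


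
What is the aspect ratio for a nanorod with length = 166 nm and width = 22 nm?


Aspect ratio AR = length / diameter
AR = 166 / 22
AR = 7.55

7.55


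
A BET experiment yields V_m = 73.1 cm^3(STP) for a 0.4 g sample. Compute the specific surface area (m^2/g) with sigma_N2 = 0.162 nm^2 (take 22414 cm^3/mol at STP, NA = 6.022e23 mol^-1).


Number of moles in monolayer = V_m / 22414 = 73.1 / 22414 = 0.00326135
Number of molecules = moles * NA = 0.00326135 * 6.022e23
SA = molecules * sigma / mass
SA = (73.1 / 22414) * 6.022e23 * 0.162e-18 / 0.4
SA = 795.4 m^2/g

795.4


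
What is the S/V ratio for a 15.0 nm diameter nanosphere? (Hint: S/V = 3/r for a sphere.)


Radius r = 15.0/2 = 7.5 nm
S/V = 3 / r = 3 / 7.5
S/V = 0.4 nm^-1

0.4


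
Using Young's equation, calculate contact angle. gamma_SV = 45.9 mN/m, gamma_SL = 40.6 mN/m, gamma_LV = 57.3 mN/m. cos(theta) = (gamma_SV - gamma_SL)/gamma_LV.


cos(theta) = (gamma_SV - gamma_SL) / gamma_LV
cos(theta) = (45.9 - 40.6) / 57.3
cos(theta) = 0.092496
theta = arccos(0.092496) = 84.69 degrees

84.69


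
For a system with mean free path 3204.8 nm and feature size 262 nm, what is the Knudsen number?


Knudsen number Kn = lambda / L
Kn = 3204.8 / 262
Kn = 12.2321

12.2321


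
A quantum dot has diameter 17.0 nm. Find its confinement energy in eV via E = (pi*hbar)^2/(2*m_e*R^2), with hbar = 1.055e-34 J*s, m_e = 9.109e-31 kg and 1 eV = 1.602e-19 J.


Radius R = 17.0/2 = 8.5 nm = 8.5e-09 m
E = (pi * 1.055e-34)^2 / (2 * 9.109e-31 * (8.5e-09)^2)
E(J) = 8.34576e-22
E = E(J) / 1.602e-19 = 0.0052 eV

0.0052


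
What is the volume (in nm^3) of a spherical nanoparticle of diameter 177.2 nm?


Radius r = 177.2/2 = 88.6 nm
Volume V = (4/3) * pi * r^3
V = (4/3) * pi * (88.6)^3
V = 2913330.63 nm^3

2913330.63


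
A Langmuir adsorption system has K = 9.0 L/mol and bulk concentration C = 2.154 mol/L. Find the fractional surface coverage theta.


Langmuir isotherm: theta = K*C / (1 + K*C)
K*C = 9.0 * 2.154 = 19.386
theta = 19.386 / (1 + 19.386) = 19.386 / 20.386
theta = 0.9509

0.9509


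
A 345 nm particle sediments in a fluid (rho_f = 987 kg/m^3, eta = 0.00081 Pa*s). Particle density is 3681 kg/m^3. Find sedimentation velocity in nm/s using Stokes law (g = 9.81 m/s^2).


Radius R = 345/2 nm = 1.725e-07 m
Density difference = 3681 - 987 = 2694 kg/m^3
v = 2 * R^2 * (rho_p - rho_f) * g / (9 * eta)
v = 2 * (1.725e-07)^2 * 2694 * 9.81 / (9 * 0.00081)
v = 2.15748e-07 m/s = 215.7482 nm/s

215.7482


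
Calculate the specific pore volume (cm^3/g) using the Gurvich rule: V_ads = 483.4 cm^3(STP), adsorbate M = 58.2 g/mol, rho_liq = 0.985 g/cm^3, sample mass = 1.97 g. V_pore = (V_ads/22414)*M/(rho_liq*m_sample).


Moles adsorbed n = V_ads / 22414 = 483.4 / 22414 = 2.156688e-02 mol
Liquid volume V_liq = n * M / rho_liq = 2.156688e-02 * 58.2 / 0.985 = 1.27431 cm^3
Specific pore volume V_pore = V_liq / m_sample = 1.27431 / 1.97
V_pore = 0.6469 cm^3/g

0.6469


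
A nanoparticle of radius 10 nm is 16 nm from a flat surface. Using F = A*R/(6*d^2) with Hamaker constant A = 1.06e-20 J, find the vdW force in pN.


Convert to SI: R = 10 nm = 1e-08 m, d = 16 nm = 1.6e-08 m
F = A * R / (6 * d^2)
F = 1.06e-20 * 1e-08 / (6 * (1.6e-08)^2)
F = 6.90104e-14 N = 0.069 pN

0.069


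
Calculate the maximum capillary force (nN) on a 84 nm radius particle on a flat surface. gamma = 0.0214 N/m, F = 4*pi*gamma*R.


Convert radius: R = 84 nm = 8.4e-08 m
F = 4 * pi * gamma * R
F = 4 * pi * 0.0214 * 8.4e-08
F = 2.25893e-08 N = 22.5893 nN

22.5893


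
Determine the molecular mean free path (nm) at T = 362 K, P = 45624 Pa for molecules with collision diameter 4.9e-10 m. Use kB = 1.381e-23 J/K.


Mean free path: lambda = kB*T / (sqrt(2) * pi * d^2 * P)
lambda = 1.381e-23 * 362 / (sqrt(2) * pi * (4.9e-10)^2 * 45624)
lambda = 1.02719e-07 m
lambda = 102.72 nm

102.72


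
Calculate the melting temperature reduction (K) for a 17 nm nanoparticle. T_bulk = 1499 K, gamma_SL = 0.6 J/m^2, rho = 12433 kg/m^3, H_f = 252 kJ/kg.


Radius R = 17/2 = 8.5 nm = 8.5e-09 m
Convert H_f = 252 kJ/kg = 252000 J/kg
dT = 2 * gamma_SL * T_bulk / (rho * H_f * R)
dT = 2 * 0.6 * 1499 / (12433 * 252000 * 8.5e-09)
dT = 67.5 K

67.5


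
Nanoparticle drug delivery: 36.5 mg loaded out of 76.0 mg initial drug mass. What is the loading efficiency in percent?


Drug loading efficiency = (drug loaded / drug initial) * 100
DLE = 36.5 / 76.0 * 100
DLE = 0.4803 * 100
DLE = 48.03%

48.03


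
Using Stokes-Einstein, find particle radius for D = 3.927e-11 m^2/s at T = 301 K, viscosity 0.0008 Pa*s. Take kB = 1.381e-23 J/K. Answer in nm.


Stokes-Einstein: R = kB*T / (6*pi*eta*D)
R = 1.381e-23 * 301 / (6 * pi * 0.0008 * 3.927e-11)
R = 7.01953e-09 m = 7.02 nm

7.02


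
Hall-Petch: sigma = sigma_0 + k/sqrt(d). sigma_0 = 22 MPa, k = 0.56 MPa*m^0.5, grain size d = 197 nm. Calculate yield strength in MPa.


d = 197 nm = 1.97e-07 m
sqrt(d) = 0.0004438468
Hall-Petch contribution = k / sqrt(d) = 0.56 / 0.0004438468 = 1261.7 MPa
sigma = sigma_0 + k/sqrt(d) = 22 + 1261.7 = 1283.7 MPa

1283.7


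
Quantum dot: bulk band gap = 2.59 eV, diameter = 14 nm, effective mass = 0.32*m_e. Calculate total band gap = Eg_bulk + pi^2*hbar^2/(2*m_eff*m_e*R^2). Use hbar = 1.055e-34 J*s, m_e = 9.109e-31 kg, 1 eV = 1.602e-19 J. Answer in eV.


Radius R = 14/2 nm = 7e-09 m
Confinement energy dE = pi^2 * hbar^2 / (2 * m_eff * m_e * R^2)
dE = pi^2 * (1.055e-34)^2 / (2 * 0.32 * 9.109e-31 * (7e-09)^2) J, divided by 1.602e-19 J/eV
dE = 0.024 eV
Total band gap = E_g(bulk) + dE = 2.59 + 0.024 = 2.614 eV

2.614


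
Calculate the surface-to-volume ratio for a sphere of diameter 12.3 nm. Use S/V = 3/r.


Radius r = 12.3/2 = 6.15 nm
S/V = 3 / r = 3 / 6.15
S/V = 0.4878 nm^-1

0.4878


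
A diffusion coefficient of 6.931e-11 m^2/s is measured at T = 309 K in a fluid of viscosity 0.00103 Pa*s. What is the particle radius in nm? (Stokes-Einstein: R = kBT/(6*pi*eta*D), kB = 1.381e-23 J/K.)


Stokes-Einstein: R = kB*T / (6*pi*eta*D)
R = 1.381e-23 * 309 / (6 * pi * 0.00103 * 6.931e-11)
R = 3.17116e-09 m = 3.17 nm

3.17


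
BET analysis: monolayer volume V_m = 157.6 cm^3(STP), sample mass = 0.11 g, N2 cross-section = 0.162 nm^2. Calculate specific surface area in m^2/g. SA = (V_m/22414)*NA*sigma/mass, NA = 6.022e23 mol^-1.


Number of moles in monolayer = V_m / 22414 = 157.6 / 22414 = 0.00703132
Number of molecules = moles * NA = 0.00703132 * 6.022e23
SA = molecules * sigma / mass
SA = (157.6 / 22414) * 6.022e23 * 0.162e-18 / 0.11
SA = 6235.9 m^2/g

6235.9


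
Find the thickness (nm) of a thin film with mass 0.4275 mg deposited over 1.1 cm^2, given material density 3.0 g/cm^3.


Convert: m = 0.4275 mg = 4.2750e-07 kg, A = 1.1 cm^2 = 1.1000e-04 m^2, rho = 3.0 g/cm^3 = 3000 kg/m^3
t = m / (A * rho)
t = 4.2750e-07 / (1.1000e-04 * 3000)
t = 1.2955e-06 m = 1295.5 nm

1295.5


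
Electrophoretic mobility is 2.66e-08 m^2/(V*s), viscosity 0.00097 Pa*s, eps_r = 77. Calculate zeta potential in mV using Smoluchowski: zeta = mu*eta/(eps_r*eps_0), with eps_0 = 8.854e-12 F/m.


Smoluchowski equation: zeta = mu * eta / (eps_r * eps_0)
zeta = 2.66e-08 * 0.00097 / (77 * 8.854e-12)
zeta = 0.037846 V = 37.85 mV

37.85


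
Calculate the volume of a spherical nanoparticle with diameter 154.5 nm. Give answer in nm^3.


Radius r = 154.5/2 = 77.25 nm
Volume V = (4/3) * pi * r^3
V = (4/3) * pi * (77.25)^3
V = 1931008.0 nm^3

1931008.0


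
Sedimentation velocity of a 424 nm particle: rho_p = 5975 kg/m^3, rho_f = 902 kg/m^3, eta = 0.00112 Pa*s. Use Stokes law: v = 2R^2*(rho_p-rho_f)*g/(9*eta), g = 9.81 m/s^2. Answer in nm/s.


Radius R = 424/2 nm = 2.12e-07 m
Density difference = 5975 - 902 = 5073 kg/m^3
v = 2 * R^2 * (rho_p - rho_f) * g / (9 * eta)
v = 2 * (2.12e-07)^2 * 5073 * 9.81 / (9 * 0.00112)
v = 4.43787e-07 m/s = 443.7875 nm/s

443.7875


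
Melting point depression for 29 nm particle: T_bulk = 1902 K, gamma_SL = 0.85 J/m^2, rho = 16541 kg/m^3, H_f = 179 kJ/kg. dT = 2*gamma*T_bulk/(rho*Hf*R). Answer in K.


Radius R = 29/2 = 14.5 nm = 1.45e-08 m
Convert H_f = 179 kJ/kg = 179000 J/kg
dT = 2 * gamma_SL * T_bulk / (rho * H_f * R)
dT = 2 * 0.85 * 1902 / (16541 * 179000 * 1.45e-08)
dT = 75.3 K

75.3


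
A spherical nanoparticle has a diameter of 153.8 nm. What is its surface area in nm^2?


Radius r = 153.8/2 = 76.9 nm
Surface area SA = 4 * pi * r^2
SA = 4 * pi * (76.9)^2
SA = 74312.61 nm^2

74312.61


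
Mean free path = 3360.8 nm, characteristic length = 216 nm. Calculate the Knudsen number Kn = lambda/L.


Knudsen number Kn = lambda / L
Kn = 3360.8 / 216
Kn = 15.5593

15.5593


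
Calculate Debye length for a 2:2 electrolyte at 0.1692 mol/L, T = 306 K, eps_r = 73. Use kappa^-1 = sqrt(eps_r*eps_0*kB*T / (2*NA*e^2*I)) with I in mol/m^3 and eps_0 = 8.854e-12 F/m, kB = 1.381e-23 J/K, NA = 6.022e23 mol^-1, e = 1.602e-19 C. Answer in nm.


Ionic strength I = 0.1692 * 2^2 * 1000 = 676.8 mol/m^3
kappa^-1 = sqrt(73 * 8.854e-12 * 1.381e-23 * 306 / (2 * 6.022e23 * (1.602e-19)^2 * 676.8))
kappa^-1 = 0.361 nm

0.361


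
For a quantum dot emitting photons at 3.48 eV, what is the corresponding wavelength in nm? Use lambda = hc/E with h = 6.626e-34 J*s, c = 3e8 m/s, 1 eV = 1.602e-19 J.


Convert energy: E = 3.48 eV = 3.48 * 1.602e-19 = 5.57496e-19 J
lambda = h*c / E = 6.626e-34 * 3e8 / 5.57496e-19
lambda = 3.56559e-07 m = 356.6 nm

356.6


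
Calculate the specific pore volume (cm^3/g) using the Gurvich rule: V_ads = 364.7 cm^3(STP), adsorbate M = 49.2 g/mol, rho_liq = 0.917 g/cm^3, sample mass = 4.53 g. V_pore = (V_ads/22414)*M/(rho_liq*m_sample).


Moles adsorbed n = V_ads / 22414 = 364.7 / 22414 = 1.627108e-02 mol
Liquid volume V_liq = n * M / rho_liq = 1.627108e-02 * 49.2 / 0.917 = 0.87300 cm^3
Specific pore volume V_pore = V_liq / m_sample = 0.87300 / 4.53
V_pore = 0.1927 cm^3/g

0.1927


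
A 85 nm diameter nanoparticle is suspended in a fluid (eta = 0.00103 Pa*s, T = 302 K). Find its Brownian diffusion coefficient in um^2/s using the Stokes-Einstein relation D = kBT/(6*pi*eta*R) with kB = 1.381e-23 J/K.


Radius R = 85/2 = 42.5 nm = 4.25e-08 m
D = kB*T / (6*pi*eta*R)
D = 1.381e-23 * 302 / (6 * pi * 0.00103 * 4.25e-08)
D = 5.05444e-12 m^2/s = 5.054 um^2/s

5.054


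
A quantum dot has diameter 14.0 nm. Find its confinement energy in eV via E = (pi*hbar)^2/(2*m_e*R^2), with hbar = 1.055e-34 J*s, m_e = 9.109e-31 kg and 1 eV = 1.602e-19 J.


Radius R = 14.0/2 = 7 nm = 7e-09 m
E = (pi * 1.055e-34)^2 / (2 * 9.109e-31 * (7e-09)^2)
E(J) = 1.23057e-21
E = E(J) / 1.602e-19 = 0.0077 eV

0.0077


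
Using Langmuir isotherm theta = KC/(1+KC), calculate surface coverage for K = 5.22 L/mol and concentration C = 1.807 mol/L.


Langmuir isotherm: theta = K*C / (1 + K*C)
K*C = 5.22 * 1.807 = 9.43254
theta = 9.43254 / (1 + 9.43254) = 9.43254 / 10.43254
theta = 0.9041

0.9041


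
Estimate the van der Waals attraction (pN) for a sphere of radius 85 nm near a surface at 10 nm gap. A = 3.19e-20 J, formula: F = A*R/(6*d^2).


Convert to SI: R = 85 nm = 8.5e-08 m, d = 10 nm = 1e-08 m
F = A * R / (6 * d^2)
F = 3.19e-20 * 8.5e-08 / (6 * (1e-08)^2)
F = 4.51917e-12 N = 4.519 pN

4.519


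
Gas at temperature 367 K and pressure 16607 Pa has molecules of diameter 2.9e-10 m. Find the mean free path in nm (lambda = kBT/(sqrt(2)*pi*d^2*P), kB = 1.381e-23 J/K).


Mean free path: lambda = kB*T / (sqrt(2) * pi * d^2 * P)
lambda = 1.381e-23 * 367 / (sqrt(2) * pi * (2.9e-10)^2 * 16607)
lambda = 8.16785e-07 m
lambda = 816.78 nm

816.78


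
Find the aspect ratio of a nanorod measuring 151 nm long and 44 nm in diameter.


Aspect ratio AR = length / diameter
AR = 151 / 44
AR = 3.43

3.43


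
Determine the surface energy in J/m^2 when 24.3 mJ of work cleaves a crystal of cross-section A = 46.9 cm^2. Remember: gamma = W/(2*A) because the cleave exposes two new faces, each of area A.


Convert: A = 46.9 cm^2 = 0.00469 m^2, W = 24.3 mJ = 0.0243 J
Cleaving exposes two faces of area A, so total new surface = 2*A and gamma = W / (2*A)
gamma = 0.0243 / (2 * 0.00469)
gamma = 2.591 J/m^2

2.591


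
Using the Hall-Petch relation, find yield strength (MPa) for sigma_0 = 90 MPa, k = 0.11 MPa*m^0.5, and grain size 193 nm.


d = 193 nm = 1.93e-07 m
sqrt(d) = 0.0004393177
Hall-Petch contribution = k / sqrt(d) = 0.11 / 0.0004393177 = 250.4 MPa
sigma = sigma_0 + k/sqrt(d) = 90 + 250.4 = 340.4 MPa

340.4


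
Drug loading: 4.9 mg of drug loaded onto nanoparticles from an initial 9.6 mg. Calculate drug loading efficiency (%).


Drug loading efficiency = (drug loaded / drug initial) * 100
DLE = 4.9 / 9.6 * 100
DLE = 0.5104 * 100
DLE = 51.04%

51.04


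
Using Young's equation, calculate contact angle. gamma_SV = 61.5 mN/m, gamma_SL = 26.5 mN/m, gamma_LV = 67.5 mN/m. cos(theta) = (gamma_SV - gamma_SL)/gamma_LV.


cos(theta) = (gamma_SV - gamma_SL) / gamma_LV
cos(theta) = (61.5 - 26.5) / 67.5
cos(theta) = 0.518519
theta = arccos(0.518519) = 58.77 degrees

58.77


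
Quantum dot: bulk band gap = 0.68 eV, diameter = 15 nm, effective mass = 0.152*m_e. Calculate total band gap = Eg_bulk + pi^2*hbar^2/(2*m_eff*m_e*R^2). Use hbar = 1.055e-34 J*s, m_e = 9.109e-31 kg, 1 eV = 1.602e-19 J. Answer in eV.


Radius R = 15/2 nm = 7.5e-09 m
Confinement energy dE = pi^2 * hbar^2 / (2 * m_eff * m_e * R^2)
dE = pi^2 * (1.055e-34)^2 / (2 * 0.152 * 9.109e-31 * (7.5e-09)^2) J, divided by 1.602e-19 J/eV
dE = 0.044 eV
Total band gap = E_g(bulk) + dE = 0.68 + 0.044 = 0.724 eV

0.724


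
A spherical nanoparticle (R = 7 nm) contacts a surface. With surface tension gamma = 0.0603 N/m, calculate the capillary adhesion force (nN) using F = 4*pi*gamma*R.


Convert radius: R = 7 nm = 7e-09 m
F = 4 * pi * gamma * R
F = 4 * pi * 0.0603 * 7e-09
F = 5.30427e-09 N = 5.3043 nN

5.3043


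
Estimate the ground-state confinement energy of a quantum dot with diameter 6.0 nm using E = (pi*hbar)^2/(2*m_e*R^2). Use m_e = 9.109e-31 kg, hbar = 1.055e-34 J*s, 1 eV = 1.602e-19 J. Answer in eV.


Radius R = 6.0/2 = 3 nm = 3e-09 m
E = (pi * 1.055e-34)^2 / (2 * 9.109e-31 * (3e-09)^2)
E(J) = 6.69979e-21
E = E(J) / 1.602e-19 = 0.0418 eV

0.0418


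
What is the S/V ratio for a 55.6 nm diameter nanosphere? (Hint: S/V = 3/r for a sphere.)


Radius r = 55.6/2 = 27.8 nm
S/V = 3 / r = 3 / 27.8
S/V = 0.1079 nm^-1

0.1079


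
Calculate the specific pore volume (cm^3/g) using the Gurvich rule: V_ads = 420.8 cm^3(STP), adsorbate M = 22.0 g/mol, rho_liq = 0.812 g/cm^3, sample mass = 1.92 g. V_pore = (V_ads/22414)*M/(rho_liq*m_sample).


Moles adsorbed n = V_ads / 22414 = 420.8 / 22414 = 1.877398e-02 mol
Liquid volume V_liq = n * M / rho_liq = 1.877398e-02 * 22.0 / 0.812 = 0.50865 cm^3
Specific pore volume V_pore = V_liq / m_sample = 0.50865 / 1.92
V_pore = 0.2649 cm^3/g

0.2649


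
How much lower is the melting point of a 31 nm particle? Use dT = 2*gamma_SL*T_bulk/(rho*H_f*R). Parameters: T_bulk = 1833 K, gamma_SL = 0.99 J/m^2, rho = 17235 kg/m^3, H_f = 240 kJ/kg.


Radius R = 31/2 = 15.5 nm = 1.55e-08 m
Convert H_f = 240 kJ/kg = 240000 J/kg
dT = 2 * gamma_SL * T_bulk / (rho * H_f * R)
dT = 2 * 0.99 * 1833 / (17235 * 240000 * 1.55e-08)
dT = 56.6 K

56.6


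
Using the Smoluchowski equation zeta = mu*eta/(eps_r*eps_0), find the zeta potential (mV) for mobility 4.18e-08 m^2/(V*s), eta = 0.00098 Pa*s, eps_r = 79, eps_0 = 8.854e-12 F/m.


Smoluchowski equation: zeta = mu * eta / (eps_r * eps_0)
zeta = 4.18e-08 * 0.00098 / (79 * 8.854e-12)
zeta = 0.058565 V = 58.56 mV

58.56


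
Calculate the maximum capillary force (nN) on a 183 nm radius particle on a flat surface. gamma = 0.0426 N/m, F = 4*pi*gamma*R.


Convert radius: R = 183 nm = 1.83e-07 m
F = 4 * pi * gamma * R
F = 4 * pi * 0.0426 * 1.83e-07
F = 9.79649e-08 N = 97.9649 nN

97.9649


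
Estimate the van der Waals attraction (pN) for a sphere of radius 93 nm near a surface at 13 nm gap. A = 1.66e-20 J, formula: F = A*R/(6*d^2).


Convert to SI: R = 93 nm = 9.3e-08 m, d = 13 nm = 1.3e-08 m
F = A * R / (6 * d^2)
F = 1.66e-20 * 9.3e-08 / (6 * (1.3e-08)^2)
F = 1.52249e-12 N = 1.522 pN

1.522
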